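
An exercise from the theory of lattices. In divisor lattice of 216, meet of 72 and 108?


In a divisor lattice, meet = gcd (greatest common divisor).
By Euclidean algorithm or factoring: gcd(72,108) = 36


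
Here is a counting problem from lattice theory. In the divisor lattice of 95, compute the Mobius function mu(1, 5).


In a divisor lattice, mu(a,b) = mu(b/a) where mu is the classical Mobius function.
b/a = 5/1 = 5
Prime factorization of 5: primes [5]
5 is squarefree with 1 prime factor(s), so mu(5) = (-1)^1 = -1


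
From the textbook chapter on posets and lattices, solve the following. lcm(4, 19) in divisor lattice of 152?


Join=lcm.
gcd(4,19)=1
lcm=76


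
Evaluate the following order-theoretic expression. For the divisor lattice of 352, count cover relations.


A cover relation a -< b holds when a < b with no c strictly between.
Cover relations:
  1 -< 2
  1 -< 11
  2 -< 4
  2 -< 22
  4 -< 8
  4 -< 44
  8 -< 16
  8 -< 88
  ...8 more
Total: 16


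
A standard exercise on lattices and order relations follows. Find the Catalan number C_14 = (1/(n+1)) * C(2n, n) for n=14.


C(n) = C(2n, n) / (n+1).
C(28, 14) = 40116600
C(14) = 40116600 / 15 = 2674440


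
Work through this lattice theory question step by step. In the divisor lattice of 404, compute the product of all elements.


Divisors of 404: [1, 2, 4, 101, 202, 404]
Product = n^(d(n)/2) = 404^(6/2)
Product = 65939264


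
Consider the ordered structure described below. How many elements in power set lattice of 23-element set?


Power set = 2^n.
2^23 = 8388608


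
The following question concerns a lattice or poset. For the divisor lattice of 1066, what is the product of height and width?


Height = length of longest chain minus 1; width = size of largest antichain.
A maximum chain: 1 | 41 | 533 | 1066  (height 3).
A maximum antichain: {2, 13, 41}  (width 3).
Product = 3 * 3 = 9


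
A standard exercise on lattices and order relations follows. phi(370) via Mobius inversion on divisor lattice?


phi(n) = n * prod_{p|n} (1 - 1/p).
Prime divisors of 370: [2, 5, 37]
phi(370) = 370 * (1 - 1/2) * (1 - 1/5) * (1 - 1/37)
phi(370) = 144


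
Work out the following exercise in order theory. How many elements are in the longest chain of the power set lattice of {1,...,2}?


A chain is a totally ordered subset; we count the number of elements in a maximum chain.
Compute, for each element x, the size of the longest chain ending at x:
  {}: 1
  {1}: 2
  {2}: 2
  {1,2}: 3
A maximum chain: {} < {1} < {1,2}
Number of elements in the longest chain: 3


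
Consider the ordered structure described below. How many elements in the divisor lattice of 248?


Divisors of 248: [1, 2, 4, 8, 31, 62, 124, 248]
Count: 8


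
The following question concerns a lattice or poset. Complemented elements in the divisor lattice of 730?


An element a is complemented if some b has a meet b = bottom, a join b = top.
a is complemented iff gcd(a, n/a)=1, i.e. a is a unitary divisor of 730.
Complemented elements: 1, 2, 5, 10, 73, 146, ... (2 more)
Count: 8


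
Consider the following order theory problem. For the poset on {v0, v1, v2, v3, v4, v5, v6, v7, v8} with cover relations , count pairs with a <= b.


The order relation is {(a,b) : a <= b}, reflexive so it includes (a,a).
Examples: (v0,v0), (v1,v1), (v2,v2), (v3,v3), (v4,v4), ...
Total ordered pairs: 9


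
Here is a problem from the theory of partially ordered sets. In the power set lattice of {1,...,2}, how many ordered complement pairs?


Complement pair (a,b): a meet b = bottom, a join b = top.
Here: A intersect B = {} and A union B = {1,...,2}.
Pairs found: ({},{1,2}), ({1},{2}), ({2},{1}), ({1,2},{})
Total ordered pairs: 4


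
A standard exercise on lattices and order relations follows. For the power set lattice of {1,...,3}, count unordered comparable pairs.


A comparable pair {a,b} has a < b or b < a in the order.
Count unordered pairs where one element is strictly below the other.
Examples: {{},{1}}, {{},{2}}, {{},{3}}, {{},{1,2}}, ...
Total comparable pairs: 19


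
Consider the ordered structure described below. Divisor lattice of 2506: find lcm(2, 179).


In a divisor lattice, join = lcm (least common multiple).
gcd(2,179) = 1
lcm(2,179) = 2*179/gcd = 358/1 = 358


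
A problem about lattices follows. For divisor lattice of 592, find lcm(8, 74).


In a divisor lattice, join = lcm (least common multiple).
Compute lcm iteratively: start with first element, then lcm(current, next).
Elements: [8, 74]
lcm(8,74) = 296
Final lcm = 296


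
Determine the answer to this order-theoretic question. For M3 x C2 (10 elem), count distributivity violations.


Distributive law: a ^ (b v c) = (a ^ b) v (a ^ c).
Check all 10^3 = 1000 ordered triples (a,b,c).
  e.g. a=(a1,0), b=(a2,0), c=(a3,0): lhs=(a1,0) != rhs=(0,0)
  e.g. a=(a1,0), b=(a2,0), c=(a3,1): lhs=(a1,0) != rhs=(0,0)
Total violating triples: 48


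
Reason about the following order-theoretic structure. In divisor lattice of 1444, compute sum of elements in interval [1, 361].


Interval [1,361] in divisors of 1444: [1, 19, 361]
Sum = 381


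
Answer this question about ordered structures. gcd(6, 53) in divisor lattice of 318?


Meet=gcd.
gcd(6,53)=1


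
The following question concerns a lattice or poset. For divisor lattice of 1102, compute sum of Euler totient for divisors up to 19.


Divisors of 1102 up to 19: [1, 2, 19]
phi values: [1, 1, 18]
Sum = 20


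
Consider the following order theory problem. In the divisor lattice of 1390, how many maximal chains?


A maximal chain goes from the minimum element to a maximal element via cover relations.
Counting all min-to-max paths in the cover graph.
Total maximal chains: 6


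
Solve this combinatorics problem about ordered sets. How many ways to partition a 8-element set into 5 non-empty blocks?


S(n,k) = k*S(n-1,k) + S(n-1,k-1).
S(7,5) = 140, S(7,4) = 350
S(8,5) = 5*140 + 350 = 700 + 350
S(8,5) = 1050


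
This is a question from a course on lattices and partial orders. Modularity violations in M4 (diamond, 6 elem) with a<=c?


Modular law: if a <= c then a v (b ^ c) = (a v b) ^ c.
Check all triples (a,b,c) with a <= c among 6 elements.
This lattice is modular (diamonds M_m and their chain-products are modular).
Total violating triples: 0


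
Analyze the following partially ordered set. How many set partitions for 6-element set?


B(n) = number of set partitions of an n-element set.
B(n) satisfies the recurrence: B(n+1) = sum_k C(n,k)*B(k).
B(6) = 203


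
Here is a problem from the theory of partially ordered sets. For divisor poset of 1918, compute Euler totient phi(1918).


phi(n) = n * prod_{p|n} (1 - 1/p).
Prime divisors of 1918: [2, 7, 137]
phi(1918) = 1918 * (1 - 1/2) * (1 - 1/7) * (1 - 1/137)
phi(1918) = 816


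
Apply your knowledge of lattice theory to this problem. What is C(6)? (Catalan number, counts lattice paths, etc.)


C(n) = C(2n, n) / (n+1).
C(12, 6) = 924
C(6) = 924 / 7 = 132


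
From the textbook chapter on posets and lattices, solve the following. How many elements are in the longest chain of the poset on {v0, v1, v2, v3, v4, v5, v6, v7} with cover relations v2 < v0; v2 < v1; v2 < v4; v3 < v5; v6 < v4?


A chain is a totally ordered subset; we count the number of elements in a maximum chain.
Compute, for each element x, the size of the longest chain ending at x:
  v2: 1
  v3: 1
  v6: 1
  v7: 1
  v0: 2
  v1: 2
  ...
A maximum chain: v2 < v0
Number of elements in the longest chain: 2


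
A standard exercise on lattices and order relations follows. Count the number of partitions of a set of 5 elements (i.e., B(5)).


B(n) = number of set partitions of an n-element set.
B(n) satisfies the recurrence: B(n+1) = sum_k C(n,k)*B(k).
B(5) = 52


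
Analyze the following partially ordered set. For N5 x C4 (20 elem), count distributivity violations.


Distributive law: a ^ (b v c) = (a ^ b) v (a ^ c).
Check all 20^3 = 8000 ordered triples (a,b,c).
  e.g. a=(b,0), b=(a,0), c=(c,0): lhs=(b,0) != rhs=(a,0)
  e.g. a=(b,0), b=(a,0), c=(c,1): lhs=(b,0) != rhs=(a,0)
Total violating triples: 128


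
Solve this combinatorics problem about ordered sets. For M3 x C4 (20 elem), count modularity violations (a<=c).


Modular law: if a <= c then a v (b ^ c) = (a v b) ^ c.
Check all triples (a,b,c) with a <= c among 20 elements.
This lattice is modular (diamonds M_m and their chain-products are modular).
Total violating triples: 0


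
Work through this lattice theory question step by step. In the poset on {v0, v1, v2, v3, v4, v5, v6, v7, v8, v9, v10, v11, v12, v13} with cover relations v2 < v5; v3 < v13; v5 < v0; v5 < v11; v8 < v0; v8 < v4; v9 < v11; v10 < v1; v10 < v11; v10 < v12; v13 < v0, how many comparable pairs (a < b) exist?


A comparable pair {a,b} has a < b or b < a in the order.
Count unordered pairs where one element is strictly below the other.
Examples: {v0,v2}, {v0,v3}, {v0,v5}, {v0,v8}, ...
Total comparable pairs: 14


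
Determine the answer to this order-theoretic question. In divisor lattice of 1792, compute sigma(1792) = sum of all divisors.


sigma(n) = sum of divisors.
Divisors of 1792: [1, 2, 4, 7, 8, 14, 16, 28, 32, 56, 64, 112, 128, 224, 256, 448, 896, 1792]
Sum = 4088


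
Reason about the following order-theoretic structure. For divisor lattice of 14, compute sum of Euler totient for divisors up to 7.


Divisors of 14 up to 7: [1, 2, 7]
phi values: [1, 1, 6]
Sum = 8


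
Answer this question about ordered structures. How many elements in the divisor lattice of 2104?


Divisors of 2104: [1, 2, 4, 8, 263, 526, 1052, 2104]
Count: 8


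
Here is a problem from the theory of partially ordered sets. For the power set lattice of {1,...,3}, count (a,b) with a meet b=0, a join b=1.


Complement pair (a,b): a meet b = bottom, a join b = top.
Here: A intersect B = {} and A union B = {1,...,3}.
Pairs found: ({},{1,2,3}), ({1},{2,3}), ({2},{1,3}), ({3},{1,2}), ... (4 more)
Total ordered pairs: 8


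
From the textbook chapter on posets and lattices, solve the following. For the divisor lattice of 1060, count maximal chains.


A maximal chain goes from the minimum element to a maximal element via cover relations.
Counting all min-to-max paths in the cover graph.
Total maximal chains: 12


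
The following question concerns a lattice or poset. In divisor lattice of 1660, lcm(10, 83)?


Join=lcm.
gcd(10,83)=1
lcm=830


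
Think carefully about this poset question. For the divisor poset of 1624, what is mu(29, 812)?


In a divisor lattice, mu(a,b) = mu(b/a) where mu is the classical Mobius function.
b/a = 812/29 = 28
Prime factorization of 28: primes [2, 7]
28 is not squarefree, so mu(28) = 0


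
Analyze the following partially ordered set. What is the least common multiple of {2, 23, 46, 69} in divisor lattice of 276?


In a divisor lattice, join = lcm (least common multiple).
Compute lcm iteratively: start with first element, then lcm(current, next).
Elements: [2, 23, 46, 69]
lcm(2,23) = 46
lcm(46,46) = 46
lcm(46,69) = 138
Final lcm = 138


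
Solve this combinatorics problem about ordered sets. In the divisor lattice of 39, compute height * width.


Height = length of longest chain minus 1; width = size of largest antichain.
A maximum chain: 1 | 13 | 39  (height 2).
A maximum antichain: {3, 13}  (width 2).
Product = 2 * 2 = 4


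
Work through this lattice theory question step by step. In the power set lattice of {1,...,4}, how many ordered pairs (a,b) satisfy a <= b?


The order relation is {(a,b) : a <= b}, reflexive so it includes (a,a).
Examples: ({},{}), ({},{1,2}), ({},{1,2,3}), ({},{1,2,3,4}), ({},{1,2,4}), ...
Total ordered pairs: 81


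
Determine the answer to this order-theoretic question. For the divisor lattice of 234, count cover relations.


A cover relation a -< b holds when a < b with no c strictly between.
Cover relations:
  1 -< 2
  1 -< 3
  1 -< 13
  2 -< 6
  2 -< 26
  3 -< 6
  3 -< 9
  3 -< 39
  ...12 more
Total: 20


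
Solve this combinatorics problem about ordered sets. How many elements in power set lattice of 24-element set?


Power set = 2^n.
2^24 = 16777216


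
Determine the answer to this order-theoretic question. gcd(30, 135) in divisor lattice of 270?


Meet=gcd.
gcd(30,135)=15


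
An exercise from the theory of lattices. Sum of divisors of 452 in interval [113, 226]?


Interval [113,226] in divisors of 452: [113, 226]
Sum = 339


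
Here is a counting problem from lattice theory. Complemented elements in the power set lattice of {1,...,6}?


An element a is complemented if some b has a meet b = bottom, a join b = top.
every subset A has complement S\A, so all elements are complemented.
Complemented elements: {}, {1}, {2}, {3}, {4}, {5}, ... (58 more)
Count: 64


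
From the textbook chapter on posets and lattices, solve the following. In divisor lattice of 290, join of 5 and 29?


In a divisor lattice, join = lcm (least common multiple).
gcd(5,29) = 1
lcm(5,29) = 5*29/gcd = 145/1 = 145


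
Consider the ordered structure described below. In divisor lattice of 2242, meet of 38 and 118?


In a divisor lattice, meet = gcd (greatest common divisor).
By Euclidean algorithm or factoring: gcd(38,118) = 2


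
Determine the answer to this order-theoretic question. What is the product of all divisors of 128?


Divisors of 128: [1, 2, 4, 8, 16, 32, 64, 128]
Product = n^(d(n)/2) = 128^(8/2)
Product = 268435456


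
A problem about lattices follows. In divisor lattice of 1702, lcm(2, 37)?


Join=lcm.
gcd(2,37)=1
lcm=74


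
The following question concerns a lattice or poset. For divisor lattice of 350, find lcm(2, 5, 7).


In a divisor lattice, join = lcm (least common multiple).
Compute lcm iteratively: start with first element, then lcm(current, next).
Elements: [2, 5, 7]
lcm(2,5) = 10
lcm(10,7) = 70
Final lcm = 70


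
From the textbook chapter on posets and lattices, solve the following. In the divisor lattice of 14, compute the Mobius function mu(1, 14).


In a divisor lattice, mu(a,b) = mu(b/a) where mu is the classical Mobius function.
b/a = 14/1 = 14
Prime factorization of 14: primes [2, 7]
14 is squarefree with 2 prime factor(s), so mu(14) = (-1)^2 = 1


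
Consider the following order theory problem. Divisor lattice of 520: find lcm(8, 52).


In a divisor lattice, join = lcm (least common multiple).
gcd(8,52) = 4
lcm(8,52) = 8*52/gcd = 416/4 = 104


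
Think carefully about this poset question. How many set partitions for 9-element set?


B(n) = number of set partitions of an n-element set.
B(n) satisfies the recurrence: B(n+1) = sum_k C(n,k)*B(k).
B(9) = 21147


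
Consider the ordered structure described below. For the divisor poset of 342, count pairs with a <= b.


The order relation is {(a,b) : a <= b}, reflexive so it includes (a,a).
Examples: (1,1), (1,114), (1,171), (1,18), (1,19), ...
Total ordered pairs: 54


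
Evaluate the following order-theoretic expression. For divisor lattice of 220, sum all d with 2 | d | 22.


Interval [2,22] in divisors of 220: [2, 22]
Sum = 24


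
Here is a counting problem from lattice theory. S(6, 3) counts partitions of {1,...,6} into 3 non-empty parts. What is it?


S(n,k) = k*S(n-1,k) + S(n-1,k-1).
S(5,3) = 25, S(5,2) = 15
S(6,3) = 3*25 + 15 = 75 + 15
S(6,3) = 90


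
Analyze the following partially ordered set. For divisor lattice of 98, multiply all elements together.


Divisors of 98: [1, 2, 7, 14, 49, 98]
Product = n^(d(n)/2) = 98^(6/2)
Product = 941192


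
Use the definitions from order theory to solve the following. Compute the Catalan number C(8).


C(n) = C(2n, n) / (n+1).
C(16, 8) = 12870
C(8) = 12870 / 9 = 1430


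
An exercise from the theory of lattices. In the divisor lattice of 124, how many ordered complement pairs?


Complement pair (a,b): a meet b = bottom, a join b = top.
Here: gcd(a,b)=1 and lcm(a,b)=124, i.e. a*b=124 with a,b coprime.
Pairs found: (1,124), (4,31), (31,4), (124,1)
Total ordered pairs: 4


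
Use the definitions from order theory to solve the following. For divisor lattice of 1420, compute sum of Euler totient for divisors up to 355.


Divisors of 1420 up to 355: [1, 2, 4, 5, 10, 20, 71, 142, 284, 355]
phi values: [1, 1, 2, 4, 4, 8, 70, 70, 140, 280]
Sum = 580


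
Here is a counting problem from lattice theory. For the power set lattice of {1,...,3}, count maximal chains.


A maximal chain goes from the minimum element to a maximal element via cover relations.
Counting all min-to-max paths in the cover graph.
Total maximal chains: 6


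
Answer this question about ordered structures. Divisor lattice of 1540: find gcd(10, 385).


In a divisor lattice, meet = gcd (greatest common divisor).
By Euclidean algorithm or factoring: gcd(10,385) = 5


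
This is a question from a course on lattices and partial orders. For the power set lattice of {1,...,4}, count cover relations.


A cover relation a -< b holds when a < b with no c strictly between.
Cover relations:
  {} -< {1}
  {} -< {2}
  {} -< {3}
  {} -< {4}
  {1} -< {1,2}
  {1} -< {1,3}
  {1} -< {1,4}
  {2} -< {1,2}
  ...24 more
Total: 32


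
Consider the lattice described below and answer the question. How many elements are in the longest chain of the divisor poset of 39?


A chain is a totally ordered subset; we count the number of elements in a maximum chain.
Compute, for each element x, the size of the longest chain ending at x:
  1: 1
  3: 2
  13: 2
  39: 3
A maximum chain: 1 < 3 < 39
Number of elements in the longest chain: 3


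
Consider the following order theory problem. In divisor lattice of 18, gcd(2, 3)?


Meet=gcd.
gcd(2,3)=1


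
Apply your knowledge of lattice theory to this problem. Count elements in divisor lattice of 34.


Divisors of 34: [1, 2, 17, 34]
Count: 4


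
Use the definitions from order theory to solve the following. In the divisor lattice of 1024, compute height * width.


Height = length of longest chain minus 1; width = size of largest antichain.
A maximum chain: 1 | 2 | 4 | 8 | 16 | 32 | 64 | 128 | 256 | 512 | 1024  (height 10).
A maximum antichain: {1}  (width 1).
Product = 10 * 1 = 10


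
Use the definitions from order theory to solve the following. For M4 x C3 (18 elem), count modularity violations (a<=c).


Modular law: if a <= c then a v (b ^ c) = (a v b) ^ c.
Check all triples (a,b,c) with a <= c among 18 elements.
This lattice is modular (diamonds M_m and their chain-products are modular).
Total violating triples: 0


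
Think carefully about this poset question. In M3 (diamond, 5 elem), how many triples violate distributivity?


Distributive law: a ^ (b v c) = (a ^ b) v (a ^ c).
Check all 5^3 = 125 ordered triples (a,b,c).
  e.g. a=a1, b=a2, c=a3: lhs=a1 != rhs=0
  e.g. a=a1, b=a3, c=a2: lhs=a1 != rhs=0
Total violating triples: 6


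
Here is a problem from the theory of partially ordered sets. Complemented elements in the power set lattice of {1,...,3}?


An element a is complemented if some b has a meet b = bottom, a join b = top.
every subset A has complement S\A, so all elements are complemented.
Complemented elements: {}, {1}, {2}, {3}, {1,2}, {1,3}, ... (2 more)
Count: 8


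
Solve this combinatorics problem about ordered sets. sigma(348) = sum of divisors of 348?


sigma(n) = sum of divisors.
Divisors of 348: [1, 2, 3, 4, 6, 12, 29, 58, 87, 116, 174, 348]
Sum = 840


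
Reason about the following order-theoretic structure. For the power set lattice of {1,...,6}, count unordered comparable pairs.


A comparable pair {a,b} has a < b or b < a in the order.
Count unordered pairs where one element is strictly below the other.
Examples: {{},{1}}, {{},{2}}, {{},{3}}, {{},{4}}, ...
Total comparable pairs: 665


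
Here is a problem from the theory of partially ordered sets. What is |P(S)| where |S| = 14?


Power set = 2^n.
2^14 = 16384


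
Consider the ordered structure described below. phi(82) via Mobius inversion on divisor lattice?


phi(n) = n * prod_{p|n} (1 - 1/p).
Prime divisors of 82: [2, 41]
phi(82) = 82 * (1 - 1/2) * (1 - 1/41)
phi(82) = 40


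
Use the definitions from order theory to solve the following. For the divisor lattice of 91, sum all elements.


sigma(n) = sum of divisors.
Divisors of 91: [1, 7, 13, 91]
Sum = 112


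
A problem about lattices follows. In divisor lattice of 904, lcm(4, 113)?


Join=lcm.
gcd(4,113)=1
lcm=452


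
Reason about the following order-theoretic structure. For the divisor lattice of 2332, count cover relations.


A cover relation a -< b holds when a < b with no c strictly between.
Cover relations:
  1 -< 2
  1 -< 11
  1 -< 53
  2 -< 4
  2 -< 22
  2 -< 106
  4 -< 44
  4 -< 212
  ...12 more
Total: 20


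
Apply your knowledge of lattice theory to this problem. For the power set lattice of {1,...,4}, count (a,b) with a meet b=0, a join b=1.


Complement pair (a,b): a meet b = bottom, a join b = top.
Here: A intersect B = {} and A union B = {1,...,4}.
Pairs found: ({},{1,2,3,4}), ({1},{2,3,4}), ({2},{1,3,4}), ({3},{1,2,4}), ... (12 more)
Total ordered pairs: 16


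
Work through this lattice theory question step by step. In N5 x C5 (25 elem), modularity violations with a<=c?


Modular law: if a <= c then a v (b ^ c) = (a v b) ^ c.
Check all triples (a,b,c) with a <= c among 25 elements.
  e.g. a=(a,0), b=(c,0), c=(b,0): lhs=(a,0) != rhs=(b,0)
  e.g. a=(a,0), b=(c,1), c=(b,0): lhs=(a,0) != rhs=(b,0)
Total violating triples: 75


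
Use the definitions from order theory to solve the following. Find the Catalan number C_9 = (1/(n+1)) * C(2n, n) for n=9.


C(n) = C(2n, n) / (n+1).
C(18, 9) = 48620
C(9) = 48620 / 10 = 4862


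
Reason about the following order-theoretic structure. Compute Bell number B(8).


B(n) = number of set partitions of an n-element set.
B(n) satisfies the recurrence: B(n+1) = sum_k C(n,k)*B(k).
B(8) = 4140


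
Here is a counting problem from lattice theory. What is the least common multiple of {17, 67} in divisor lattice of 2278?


In a divisor lattice, join = lcm (least common multiple).
Compute lcm iteratively: start with first element, then lcm(current, next).
Elements: [17, 67]
lcm(17,67) = 1139
Final lcm = 1139


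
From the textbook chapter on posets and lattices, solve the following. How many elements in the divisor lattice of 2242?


Divisors of 2242: [1, 2, 19, 38, 59, 118, 1121, 2242]
Count: 8


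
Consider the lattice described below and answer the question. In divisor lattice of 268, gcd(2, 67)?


Meet=gcd.
gcd(2,67)=1


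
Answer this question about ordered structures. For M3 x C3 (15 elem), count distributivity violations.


Distributive law: a ^ (b v c) = (a ^ b) v (a ^ c).
Check all 15^3 = 3375 ordered triples (a,b,c).
  e.g. a=(a1,0), b=(a2,0), c=(a3,0): lhs=(a1,0) != rhs=(0,0)
  e.g. a=(a1,0), b=(a2,0), c=(a3,1): lhs=(a1,0) != rhs=(0,0)
Total violating triples: 162


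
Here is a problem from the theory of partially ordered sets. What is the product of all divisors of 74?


Divisors of 74: [1, 2, 37, 74]
Product = n^(d(n)/2) = 74^(4/2)
Product = 5476


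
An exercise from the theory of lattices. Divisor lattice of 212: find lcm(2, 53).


In a divisor lattice, join = lcm (least common multiple).
gcd(2,53) = 1
lcm(2,53) = 2*53/gcd = 106/1 = 106


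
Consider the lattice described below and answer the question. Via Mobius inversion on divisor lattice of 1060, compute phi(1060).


phi(n) = n * prod_{p|n} (1 - 1/p).
Prime divisors of 1060: [2, 5, 53]
phi(1060) = 1060 * (1 - 1/2) * (1 - 1/5) * (1 - 1/53)
phi(1060) = 416


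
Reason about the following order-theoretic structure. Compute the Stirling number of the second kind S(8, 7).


S(n,k) = k*S(n-1,k) + S(n-1,k-1).
S(7,7) = 1, S(7,6) = 21
S(8,7) = 7*1 + 21 = 7 + 21
S(8,7) = 28


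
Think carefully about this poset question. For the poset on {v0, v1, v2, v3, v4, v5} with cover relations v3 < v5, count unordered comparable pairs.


A comparable pair {a,b} has a < b or b < a in the order.
Count unordered pairs where one element is strictly below the other.
Examples: {v3,v5}
Total comparable pairs: 1


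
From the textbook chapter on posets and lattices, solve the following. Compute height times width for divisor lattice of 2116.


Height = length of longest chain minus 1; width = size of largest antichain.
A maximum chain: 1 | 23 | 529 | 1058 | 2116  (height 4).
A maximum antichain: {4, 46, 529}  (width 3).
Product = 4 * 3 = 12


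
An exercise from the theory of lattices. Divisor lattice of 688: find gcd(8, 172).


In a divisor lattice, meet = gcd (greatest common divisor).
By Euclidean algorithm or factoring: gcd(8,172) = 4


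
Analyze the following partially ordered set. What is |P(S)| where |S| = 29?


Power set = 2^n.
2^29 = 536870912


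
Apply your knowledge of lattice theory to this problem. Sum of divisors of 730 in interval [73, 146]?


Interval [73,146] in divisors of 730: [73, 146]
Sum = 219


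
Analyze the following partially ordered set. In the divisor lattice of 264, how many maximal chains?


A maximal chain goes from the minimum element to a maximal element via cover relations.
Counting all min-to-max paths in the cover graph.
Total maximal chains: 20


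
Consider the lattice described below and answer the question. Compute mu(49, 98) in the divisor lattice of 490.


In a divisor lattice, mu(a,b) = mu(b/a) where mu is the classical Mobius function.
b/a = 98/49 = 2
Prime factorization of 2: primes [2]
2 is squarefree with 1 prime factor(s), so mu(2) = (-1)^1 = -1


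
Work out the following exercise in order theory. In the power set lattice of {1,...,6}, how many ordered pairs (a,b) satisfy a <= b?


The order relation is {(a,b) : a <= b}, reflexive so it includes (a,a).
Examples: ({},{}), ({},{1,2}), ({},{1,2,3}), ({},{1,2,3,4}), ({},{1,2,3,4,5}), ...
Total ordered pairs: 729


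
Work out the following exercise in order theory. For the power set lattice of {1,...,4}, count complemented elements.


An element a is complemented if some b has a meet b = bottom, a join b = top.
every subset A has complement S\A, so all elements are complemented.
Complemented elements: {}, {1}, {2}, {3}, {4}, {1,2}, ... (10 more)
Count: 16


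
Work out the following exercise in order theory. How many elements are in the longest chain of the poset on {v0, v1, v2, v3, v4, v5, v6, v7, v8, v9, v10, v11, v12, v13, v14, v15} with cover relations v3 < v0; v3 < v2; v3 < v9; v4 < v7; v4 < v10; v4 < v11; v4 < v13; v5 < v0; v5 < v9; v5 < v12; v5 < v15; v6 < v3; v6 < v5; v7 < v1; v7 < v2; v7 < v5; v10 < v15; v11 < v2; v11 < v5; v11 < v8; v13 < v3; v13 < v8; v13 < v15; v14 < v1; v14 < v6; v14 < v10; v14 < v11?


A chain is a totally ordered subset; we count the number of elements in a maximum chain.
Compute, for each element x, the size of the longest chain ending at x:
  v4: 1
  v14: 1
  v6: 2
  v7: 2
  v13: 2
  v10: 2
  ...
A maximum chain: v14 < v6 < v3 < v0
Number of elements in the longest chain: 4


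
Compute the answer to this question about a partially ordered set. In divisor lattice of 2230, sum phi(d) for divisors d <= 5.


Divisors of 2230 up to 5: [1, 2, 5]
phi values: [1, 1, 4]
Sum = 6


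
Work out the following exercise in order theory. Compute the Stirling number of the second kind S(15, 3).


S(n,k) = k*S(n-1,k) + S(n-1,k-1).
S(14,3) = 788970, S(14,2) = 8191
S(15,3) = 3*788970 + 8191 = 2366910 + 8191
S(15,3) = 2375101


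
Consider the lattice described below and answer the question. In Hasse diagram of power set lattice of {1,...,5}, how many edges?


A cover relation a -< b holds when a < b with no c strictly between.
Cover relations:
  {} -< {1}
  {} -< {2}
  {} -< {3}
  {} -< {4}
  {} -< {5}
  {1} -< {1,2}
  {1} -< {1,3}
  {1} -< {1,4}
  ...72 more
Total: 80


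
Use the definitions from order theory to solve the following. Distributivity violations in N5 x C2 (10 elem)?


Distributive law: a ^ (b v c) = (a ^ b) v (a ^ c).
Check all 10^3 = 1000 ordered triples (a,b,c).
  e.g. a=(b,0), b=(a,0), c=(c,0): lhs=(b,0) != rhs=(a,0)
  e.g. a=(b,0), b=(a,0), c=(c,1): lhs=(b,0) != rhs=(a,0)
Total violating triples: 16


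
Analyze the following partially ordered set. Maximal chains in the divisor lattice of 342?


A maximal chain goes from the minimum element to a maximal element via cover relations.
Counting all min-to-max paths in the cover graph.
Total maximal chains: 12


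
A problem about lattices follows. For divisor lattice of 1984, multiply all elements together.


Divisors of 1984: [1, 2, 4, 8, 16, 31, 32, 62, 64, 124, 248, 496, 992, 1984]
Product = n^(d(n)/2) = 1984^(14/2)
Product = 121001756502234228588544


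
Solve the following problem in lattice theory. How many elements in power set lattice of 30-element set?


Power set = 2^n.
2^30 = 1073741824


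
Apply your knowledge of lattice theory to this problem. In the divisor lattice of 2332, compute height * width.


Height = length of longest chain minus 1; width = size of largest antichain.
A maximum chain: 1 | 53 | 583 | 1166 | 2332  (height 4).
A maximum antichain: {4, 22, 106, 583}  (width 4).
Product = 4 * 4 = 16


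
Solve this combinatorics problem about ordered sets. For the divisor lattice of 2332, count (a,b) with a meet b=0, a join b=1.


Complement pair (a,b): a meet b = bottom, a join b = top.
Here: gcd(a,b)=1 and lcm(a,b)=2332, i.e. a*b=2332 with a,b coprime.
Pairs found: (1,2332), (4,583), (11,212), (44,53), ... (4 more)
Total ordered pairs: 8


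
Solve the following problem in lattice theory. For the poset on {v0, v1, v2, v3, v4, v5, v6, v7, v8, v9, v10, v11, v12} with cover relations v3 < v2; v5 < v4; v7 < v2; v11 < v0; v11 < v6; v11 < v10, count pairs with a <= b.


The order relation is {(a,b) : a <= b}, reflexive so it includes (a,a).
Examples: (v0,v0), (v1,v1), (v10,v10), (v11,v0), (v11,v10), ...
Total ordered pairs: 19


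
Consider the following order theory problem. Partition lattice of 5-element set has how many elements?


B(n) = number of set partitions of an n-element set.
B(n) satisfies the recurrence: B(n+1) = sum_k C(n,k)*B(k).
B(5) = 52


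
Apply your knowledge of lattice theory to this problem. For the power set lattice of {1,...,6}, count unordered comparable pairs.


A comparable pair {a,b} has a < b or b < a in the order.
Count unordered pairs where one element is strictly below the other.
Examples: {{},{1}}, {{},{2}}, {{},{3}}, {{},{4}}, ...
Total comparable pairs: 665


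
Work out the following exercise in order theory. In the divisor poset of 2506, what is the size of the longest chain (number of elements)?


A chain is a totally ordered subset; we count the number of elements in a maximum chain.
Compute, for each element x, the size of the longest chain ending at x:
  1: 1
  2: 2
  7: 2
  179: 2
  14: 3
  358: 3
  ...
A maximum chain: 1 < 2 < 14 < 2506
Number of elements in the longest chain: 4


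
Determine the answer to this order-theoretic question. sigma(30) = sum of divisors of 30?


sigma(n) = sum of divisors.
Divisors of 30: [1, 2, 3, 5, 6, 10, 15, 30]
Sum = 72


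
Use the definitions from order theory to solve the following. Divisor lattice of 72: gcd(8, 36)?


Meet=gcd.
gcd(8,36)=4


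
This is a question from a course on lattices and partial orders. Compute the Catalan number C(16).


C(n) = C(2n, n) / (n+1).
C(32, 16) = 601080390
C(16) = 601080390 / 17 = 35357670


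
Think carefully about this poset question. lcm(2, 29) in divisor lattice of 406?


Join=lcm.
gcd(2,29)=1
lcm=58


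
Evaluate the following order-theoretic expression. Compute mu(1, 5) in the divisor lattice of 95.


In a divisor lattice, mu(a,b) = mu(b/a) where mu is the classical Mobius function.
b/a = 5/1 = 5
Prime factorization of 5: primes [5]
5 is squarefree with 1 prime factor(s), so mu(5) = (-1)^1 = -1


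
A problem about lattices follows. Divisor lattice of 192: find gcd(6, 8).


In a divisor lattice, meet = gcd (greatest common divisor).
By Euclidean algorithm or factoring: gcd(6,8) = 2


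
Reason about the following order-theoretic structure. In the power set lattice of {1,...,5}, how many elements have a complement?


An element a is complemented if some b has a meet b = bottom, a join b = top.
every subset A has complement S\A, so all elements are complemented.
Complemented elements: {}, {1}, {2}, {3}, {4}, {5}, ... (26 more)
Count: 32


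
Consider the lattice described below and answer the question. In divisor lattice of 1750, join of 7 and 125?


In a divisor lattice, join = lcm (least common multiple).
gcd(7,125) = 1
lcm(7,125) = 7*125/gcd = 875/1 = 875


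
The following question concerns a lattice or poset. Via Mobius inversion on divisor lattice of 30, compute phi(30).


phi(n) = n * prod_{p|n} (1 - 1/p).
Prime divisors of 30: [2, 3, 5]
phi(30) = 30 * (1 - 1/2) * (1 - 1/3) * (1 - 1/5)
phi(30) = 8


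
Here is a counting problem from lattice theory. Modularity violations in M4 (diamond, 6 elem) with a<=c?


Modular law: if a <= c then a v (b ^ c) = (a v b) ^ c.
Check all triples (a,b,c) with a <= c among 6 elements.
This lattice is modular (diamonds M_m and their chain-products are modular).
Total violating triples: 0


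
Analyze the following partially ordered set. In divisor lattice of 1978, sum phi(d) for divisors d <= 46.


Divisors of 1978 up to 46: [1, 2, 23, 43, 46]
phi values: [1, 1, 22, 42, 22]
Sum = 88


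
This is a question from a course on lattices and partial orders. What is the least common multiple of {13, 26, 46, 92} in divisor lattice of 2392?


In a divisor lattice, join = lcm (least common multiple).
Compute lcm iteratively: start with first element, then lcm(current, next).
Elements: [13, 26, 46, 92]
lcm(13,26) = 26
lcm(26,46) = 598
lcm(598,92) = 1196
Final lcm = 1196


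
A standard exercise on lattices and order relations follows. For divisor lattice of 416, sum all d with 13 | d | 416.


Interval [13,416] in divisors of 416: [13, 26, 52, 104, 208, 416]
Sum = 819


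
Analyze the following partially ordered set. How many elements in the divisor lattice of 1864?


Divisors of 1864: [1, 2, 4, 8, 233, 466, 932, 1864]
Count: 8


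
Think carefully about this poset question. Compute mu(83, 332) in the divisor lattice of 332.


In a divisor lattice, mu(a,b) = mu(b/a) where mu is the classical Mobius function.
b/a = 332/83 = 4
Prime factorization of 4: primes [2]
4 is not squarefree, so mu(4) = 0


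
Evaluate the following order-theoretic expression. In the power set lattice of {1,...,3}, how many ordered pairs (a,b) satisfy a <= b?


The order relation is {(a,b) : a <= b}, reflexive so it includes (a,a).
Examples: ({},{}), ({},{1,2}), ({},{1,2,3}), ({},{1,3}), ({},{1}), ...
Total ordered pairs: 27


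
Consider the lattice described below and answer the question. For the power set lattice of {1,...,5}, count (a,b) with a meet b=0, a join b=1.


Complement pair (a,b): a meet b = bottom, a join b = top.
Here: A intersect B = {} and A union B = {1,...,5}.
Pairs found: ({},{1,2,3,4,5}), ({1},{2,3,4,5}), ({2},{1,3,4,5}), ({3},{1,2,4,5}), ... (28 more)
Total ordered pairs: 32


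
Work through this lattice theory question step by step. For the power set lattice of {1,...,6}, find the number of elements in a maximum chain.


A chain is a totally ordered subset; we count the number of elements in a maximum chain.
Compute, for each element x, the size of the longest chain ending at x:
  {}: 1
  {1}: 2
  {2}: 2
  {3}: 2
  {4}: 2
  {5}: 2
  ...
A maximum chain: {} < {1} < {1,2} < {1,2,3} < {1,2,3,4} < {1,2,3,4,5} < {1,2,3,4,5,6}
Number of elements in the longest chain: 7


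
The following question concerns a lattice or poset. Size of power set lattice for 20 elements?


Power set = 2^n.
2^20 = 1048576


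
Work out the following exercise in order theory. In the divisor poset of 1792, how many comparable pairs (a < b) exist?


A comparable pair {a,b} has a < b or b < a in the order.
Count unordered pairs where one element is strictly below the other.
Examples: {1,2}, {1,4}, {1,7}, {1,8}, ...
Total comparable pairs: 117


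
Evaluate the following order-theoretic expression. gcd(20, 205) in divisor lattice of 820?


Meet=gcd.
gcd(20,205)=5


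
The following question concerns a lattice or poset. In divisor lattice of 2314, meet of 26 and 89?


In a divisor lattice, meet = gcd (greatest common divisor).
By Euclidean algorithm or factoring: gcd(26,89) = 1


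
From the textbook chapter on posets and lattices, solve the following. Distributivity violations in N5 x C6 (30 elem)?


Distributive law: a ^ (b v c) = (a ^ b) v (a ^ c).
Check all 30^3 = 27000 ordered triples (a,b,c).
  e.g. a=(b,0), b=(a,0), c=(c,0): lhs=(b,0) != rhs=(a,0)
  e.g. a=(b,0), b=(a,0), c=(c,1): lhs=(b,0) != rhs=(a,0)
Total violating triples: 432


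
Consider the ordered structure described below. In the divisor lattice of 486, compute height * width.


Height = length of longest chain minus 1; width = size of largest antichain.
A maximum chain: 1 | 3 | 9 | 27 | 81 | 243 | 486  (height 6).
A maximum antichain: {2, 3}  (width 2).
Product = 6 * 2 = 12


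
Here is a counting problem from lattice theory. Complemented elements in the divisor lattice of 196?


An element a is complemented if some b has a meet b = bottom, a join b = top.
a is complemented iff gcd(a, n/a)=1, i.e. a is a unitary divisor of 196.
Complemented elements: 1, 4, 49, 196
Count: 4


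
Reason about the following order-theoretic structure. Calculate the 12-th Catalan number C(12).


C(n) = C(2n, n) / (n+1).
C(24, 12) = 2704156
C(12) = 2704156 / 13 = 208012


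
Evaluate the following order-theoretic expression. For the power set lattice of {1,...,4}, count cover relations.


A cover relation a -< b holds when a < b with no c strictly between.
Cover relations:
  {} -< {1}
  {} -< {2}
  {} -< {3}
  {} -< {4}
  {1} -< {1,2}
  {1} -< {1,3}
  {1} -< {1,4}
  {2} -< {1,2}
  ...24 more
Total: 32


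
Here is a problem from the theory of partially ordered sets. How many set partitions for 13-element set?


B(n) = number of set partitions of an n-element set.
B(n) satisfies the recurrence: B(n+1) = sum_k C(n,k)*B(k).
B(13) = 27644437


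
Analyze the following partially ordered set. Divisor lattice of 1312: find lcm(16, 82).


In a divisor lattice, join = lcm (least common multiple).
gcd(16,82) = 2
lcm(16,82) = 16*82/gcd = 1312/2 = 656


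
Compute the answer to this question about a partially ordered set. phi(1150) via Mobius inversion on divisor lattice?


phi(n) = n * prod_{p|n} (1 - 1/p).
Prime divisors of 1150: [2, 5, 23]
phi(1150) = 1150 * (1 - 1/2) * (1 - 1/5) * (1 - 1/23)
phi(1150) = 440


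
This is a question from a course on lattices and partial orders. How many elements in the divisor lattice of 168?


Divisors of 168: [1, 2, 3, 4, 6, 7, 8, 12, 14, 21, 24, 28, 42, 56, 84, 168]
Count: 16


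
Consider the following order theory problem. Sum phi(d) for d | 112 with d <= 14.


Divisors of 112 up to 14: [1, 2, 4, 7, 8, 14]
phi values: [1, 1, 2, 6, 4, 6]
Sum = 20


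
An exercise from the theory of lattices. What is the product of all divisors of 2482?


Divisors of 2482: [1, 2, 17, 34, 73, 146, 1241, 2482]
Product = n^(d(n)/2) = 2482^(8/2)
Product = 37949591784976


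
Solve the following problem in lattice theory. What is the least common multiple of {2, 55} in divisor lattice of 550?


In a divisor lattice, join = lcm (least common multiple).
Compute lcm iteratively: start with first element, then lcm(current, next).
Elements: [2, 55]
lcm(2,55) = 110
Final lcm = 110
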